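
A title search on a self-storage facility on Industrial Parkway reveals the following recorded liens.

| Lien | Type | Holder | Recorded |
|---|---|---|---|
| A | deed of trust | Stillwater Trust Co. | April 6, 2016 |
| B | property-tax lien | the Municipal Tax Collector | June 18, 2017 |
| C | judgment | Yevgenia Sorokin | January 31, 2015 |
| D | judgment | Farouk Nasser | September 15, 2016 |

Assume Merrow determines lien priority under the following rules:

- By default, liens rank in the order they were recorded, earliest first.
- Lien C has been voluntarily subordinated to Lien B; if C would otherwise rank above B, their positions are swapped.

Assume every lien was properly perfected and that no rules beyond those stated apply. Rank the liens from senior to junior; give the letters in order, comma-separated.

By effective date, earliest first: C (January 31, 2015), A (April 6, 2016), D (September 15, 2016), B (June 18, 2017).
C is senior to B before the subordination, so the two trade places.

B, A, D, C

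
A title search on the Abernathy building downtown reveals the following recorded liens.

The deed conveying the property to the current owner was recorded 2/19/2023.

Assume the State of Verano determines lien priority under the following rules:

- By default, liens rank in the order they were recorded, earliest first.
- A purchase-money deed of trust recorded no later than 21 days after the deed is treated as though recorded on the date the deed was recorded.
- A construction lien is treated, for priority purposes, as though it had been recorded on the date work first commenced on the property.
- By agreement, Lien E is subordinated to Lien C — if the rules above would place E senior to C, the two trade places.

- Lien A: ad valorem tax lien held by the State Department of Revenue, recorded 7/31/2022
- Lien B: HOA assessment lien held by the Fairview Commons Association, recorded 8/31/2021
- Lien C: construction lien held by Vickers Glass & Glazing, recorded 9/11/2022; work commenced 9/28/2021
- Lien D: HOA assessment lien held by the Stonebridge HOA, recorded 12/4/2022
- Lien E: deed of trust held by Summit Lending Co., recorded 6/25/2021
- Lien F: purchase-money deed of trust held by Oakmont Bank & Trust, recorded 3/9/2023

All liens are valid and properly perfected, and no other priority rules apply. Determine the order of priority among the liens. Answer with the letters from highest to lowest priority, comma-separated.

C, B, E, A, D, F

First, effective dates: C relates back to 9/28/2021 (work commenced); F relates back to the deed date 2/19/2023.
By effective date: E (6/25/2021), B (8/31/2021), C (9/28/2021), A (7/31/2022), D (12/4/2022), F (2/19/2023).
E is senior to C before the subordination, so the two trade places.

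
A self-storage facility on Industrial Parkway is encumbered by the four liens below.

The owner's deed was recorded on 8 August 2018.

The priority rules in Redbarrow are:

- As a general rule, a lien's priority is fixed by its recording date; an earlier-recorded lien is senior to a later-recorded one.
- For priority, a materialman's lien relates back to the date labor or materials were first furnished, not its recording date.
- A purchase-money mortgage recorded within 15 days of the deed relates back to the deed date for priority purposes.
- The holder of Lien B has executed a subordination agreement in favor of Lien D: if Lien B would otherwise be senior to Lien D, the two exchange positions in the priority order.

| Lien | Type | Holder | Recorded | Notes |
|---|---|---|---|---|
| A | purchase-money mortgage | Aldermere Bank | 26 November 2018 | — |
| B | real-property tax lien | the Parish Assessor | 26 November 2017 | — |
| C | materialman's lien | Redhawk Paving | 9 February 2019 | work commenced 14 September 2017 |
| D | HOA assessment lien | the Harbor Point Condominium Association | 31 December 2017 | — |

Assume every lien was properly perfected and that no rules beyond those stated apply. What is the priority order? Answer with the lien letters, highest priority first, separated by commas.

C, D, B, A

Effective dates after the stated exceptions: A was recorded 110 days after the deed, outside the 15-day window, so it keeps its recording date; C is treated as recorded 14 September 2017, the work-commencement date.
By effective date, earliest first: C (14 September 2017), B (26 November 2017), D (31 December 2017), A (26 November 2018).
Because B would otherwise rank above D, the subordination swaps them.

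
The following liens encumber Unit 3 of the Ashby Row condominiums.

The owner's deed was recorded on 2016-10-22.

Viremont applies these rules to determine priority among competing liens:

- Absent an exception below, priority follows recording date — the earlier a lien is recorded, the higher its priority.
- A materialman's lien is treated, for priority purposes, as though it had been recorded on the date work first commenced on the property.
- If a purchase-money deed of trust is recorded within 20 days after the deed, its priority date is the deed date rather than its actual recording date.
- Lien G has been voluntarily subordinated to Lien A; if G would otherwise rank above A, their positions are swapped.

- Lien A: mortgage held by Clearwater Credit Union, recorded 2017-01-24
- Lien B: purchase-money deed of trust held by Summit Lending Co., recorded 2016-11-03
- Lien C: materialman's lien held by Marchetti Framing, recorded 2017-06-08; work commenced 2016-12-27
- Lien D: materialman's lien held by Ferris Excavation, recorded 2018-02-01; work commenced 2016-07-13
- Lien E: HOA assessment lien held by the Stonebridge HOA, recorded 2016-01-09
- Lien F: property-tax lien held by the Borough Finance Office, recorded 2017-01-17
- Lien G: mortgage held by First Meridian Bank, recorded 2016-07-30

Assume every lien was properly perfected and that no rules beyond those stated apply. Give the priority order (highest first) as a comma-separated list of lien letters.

Adjusting effective dates: B relates back to the deed date 2016-10-22; C is treated as recorded 2016-12-27, the work-commencement date; D's effective date is 2016-07-13, when work began.
Ordering by effective date: E (2016-01-09), D (2016-07-13), G (2016-07-30), B (2016-10-22), C (2016-12-27), F (2017-01-17), A (2017-01-24).
Because G would otherwise rank above A, the subordination swaps them.

E, D, A, B, C, F, G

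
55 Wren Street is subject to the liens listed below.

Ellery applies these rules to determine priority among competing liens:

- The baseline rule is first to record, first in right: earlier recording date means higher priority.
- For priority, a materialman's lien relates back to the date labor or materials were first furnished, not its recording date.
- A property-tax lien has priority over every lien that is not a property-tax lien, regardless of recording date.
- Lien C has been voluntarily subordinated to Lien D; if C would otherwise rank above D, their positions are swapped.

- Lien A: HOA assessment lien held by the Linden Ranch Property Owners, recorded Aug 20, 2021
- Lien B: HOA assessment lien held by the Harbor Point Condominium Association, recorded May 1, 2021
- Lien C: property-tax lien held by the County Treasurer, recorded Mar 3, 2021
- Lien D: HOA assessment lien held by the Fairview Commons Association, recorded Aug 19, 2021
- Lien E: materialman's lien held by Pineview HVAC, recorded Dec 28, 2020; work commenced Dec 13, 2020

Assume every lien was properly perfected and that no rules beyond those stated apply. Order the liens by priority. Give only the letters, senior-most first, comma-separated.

D, E, B, C, A

First, effective dates: E relates back to Dec 13, 2020 (work commenced).
C, as a property-tax lien, has superpriority and ranks first.
Among the remaining liens, by effective date: E (Dec 13, 2020), B (May 1, 2021), D (Aug 19, 2021), A (Aug 20, 2021).
C would otherwise be senior to D, so under the subordination agreement C and D exchange positions.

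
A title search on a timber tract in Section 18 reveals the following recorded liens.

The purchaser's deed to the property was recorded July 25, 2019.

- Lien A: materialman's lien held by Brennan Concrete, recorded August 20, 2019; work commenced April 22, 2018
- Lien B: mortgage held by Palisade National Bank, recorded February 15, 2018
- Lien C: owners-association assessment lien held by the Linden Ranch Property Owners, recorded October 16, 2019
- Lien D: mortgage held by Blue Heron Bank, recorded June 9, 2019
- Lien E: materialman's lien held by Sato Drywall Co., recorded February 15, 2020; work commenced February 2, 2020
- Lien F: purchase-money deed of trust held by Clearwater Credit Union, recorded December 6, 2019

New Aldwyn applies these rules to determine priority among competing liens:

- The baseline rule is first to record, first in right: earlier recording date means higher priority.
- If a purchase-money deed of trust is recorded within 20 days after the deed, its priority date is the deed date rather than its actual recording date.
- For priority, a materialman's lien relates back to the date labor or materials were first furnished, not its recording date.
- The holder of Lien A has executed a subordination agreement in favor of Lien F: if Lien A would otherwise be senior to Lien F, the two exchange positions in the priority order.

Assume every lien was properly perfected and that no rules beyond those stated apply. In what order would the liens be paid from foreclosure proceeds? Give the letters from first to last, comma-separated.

B, F, D, C, A, E

Effective dates: A's effective date is April 22, 2018, when work began; E relates back to February 2, 2020 (work commenced); F missed the 20-day window (134 days after the deed), so its recording date stands.
By effective date: B (February 15, 2018), A (April 22, 2018), D (June 9, 2019), C (October 16, 2019), F (December 6, 2019), E (February 2, 2020).
The subordination applies — A was senior to F — so A and F swap.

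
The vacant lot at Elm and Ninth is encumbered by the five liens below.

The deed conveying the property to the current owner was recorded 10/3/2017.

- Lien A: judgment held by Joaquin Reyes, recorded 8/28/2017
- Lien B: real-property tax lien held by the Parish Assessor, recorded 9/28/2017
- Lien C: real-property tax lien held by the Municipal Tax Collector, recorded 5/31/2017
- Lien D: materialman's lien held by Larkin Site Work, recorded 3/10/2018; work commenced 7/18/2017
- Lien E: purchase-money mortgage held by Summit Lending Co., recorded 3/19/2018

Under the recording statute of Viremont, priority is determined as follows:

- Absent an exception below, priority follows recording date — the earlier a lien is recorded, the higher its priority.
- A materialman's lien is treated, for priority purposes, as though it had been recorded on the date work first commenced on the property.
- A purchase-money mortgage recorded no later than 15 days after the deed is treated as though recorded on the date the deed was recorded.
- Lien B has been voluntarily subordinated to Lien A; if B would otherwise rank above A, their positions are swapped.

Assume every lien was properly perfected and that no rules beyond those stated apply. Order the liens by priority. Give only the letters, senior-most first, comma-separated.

First, effective dates: D relates back to 7/18/2017 (work commenced); E was recorded 167 days after the deed, outside the 15-day window, so it keeps its recording date.
Sorted by effective date: C (5/31/2017), D (7/18/2017), A (8/28/2017), B (9/28/2017), E (3/19/2018).
Since B is not senior to A, the subordination leaves the order unchanged.

C, D, A, B, E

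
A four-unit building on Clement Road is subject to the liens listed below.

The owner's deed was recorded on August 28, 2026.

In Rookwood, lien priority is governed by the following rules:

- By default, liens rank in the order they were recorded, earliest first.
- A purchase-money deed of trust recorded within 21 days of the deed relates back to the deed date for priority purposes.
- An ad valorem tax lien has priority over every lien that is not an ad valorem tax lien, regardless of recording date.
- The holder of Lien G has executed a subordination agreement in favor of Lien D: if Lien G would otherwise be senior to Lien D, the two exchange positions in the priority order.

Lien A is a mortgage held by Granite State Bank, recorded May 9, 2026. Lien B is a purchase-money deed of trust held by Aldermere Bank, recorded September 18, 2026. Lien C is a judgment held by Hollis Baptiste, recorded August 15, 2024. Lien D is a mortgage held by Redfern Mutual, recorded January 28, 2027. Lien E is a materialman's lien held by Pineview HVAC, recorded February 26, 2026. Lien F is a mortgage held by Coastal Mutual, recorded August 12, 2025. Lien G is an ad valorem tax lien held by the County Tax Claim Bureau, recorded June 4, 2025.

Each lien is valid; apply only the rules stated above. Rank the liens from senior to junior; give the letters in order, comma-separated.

D, C, F, E, A, B, G

First, effective dates: B was recorded within the 21-day window, so its effective date is the deed date August 28, 2026.
As an ad valorem tax lien, G is senior to every other lien.
Ordering the rest by effective date: C (August 15, 2024), F (August 12, 2025), E (February 26, 2026), A (May 9, 2026), B (August 28, 2026), D (January 28, 2027).
G is senior to D before the subordination, so the two trade places.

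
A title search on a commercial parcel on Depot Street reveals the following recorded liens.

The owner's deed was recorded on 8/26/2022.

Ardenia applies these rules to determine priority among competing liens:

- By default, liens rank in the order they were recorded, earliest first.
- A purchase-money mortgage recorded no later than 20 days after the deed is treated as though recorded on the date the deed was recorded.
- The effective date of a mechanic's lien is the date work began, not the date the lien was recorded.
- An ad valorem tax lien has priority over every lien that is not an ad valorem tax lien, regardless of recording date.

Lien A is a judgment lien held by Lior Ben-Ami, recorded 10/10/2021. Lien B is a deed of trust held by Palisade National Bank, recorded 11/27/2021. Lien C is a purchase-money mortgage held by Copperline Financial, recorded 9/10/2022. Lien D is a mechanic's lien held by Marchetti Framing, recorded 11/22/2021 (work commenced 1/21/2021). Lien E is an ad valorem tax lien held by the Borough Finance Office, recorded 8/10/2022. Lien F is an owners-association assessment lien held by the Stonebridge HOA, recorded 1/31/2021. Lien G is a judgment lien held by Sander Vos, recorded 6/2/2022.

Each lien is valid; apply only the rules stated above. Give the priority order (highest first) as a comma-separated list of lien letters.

E, D, F, A, B, G, C

Adjusting effective dates: C's effective date is the deed date, 8/26/2022; D relates back to 1/21/2021 (work commenced).
E, as an ad valorem tax lien, has superpriority and ranks first.
Ordering the rest by effective date: D (1/21/2021), F (1/31/2021), A (10/10/2021), B (11/27/2021), G (6/2/2022), C (8/26/2022).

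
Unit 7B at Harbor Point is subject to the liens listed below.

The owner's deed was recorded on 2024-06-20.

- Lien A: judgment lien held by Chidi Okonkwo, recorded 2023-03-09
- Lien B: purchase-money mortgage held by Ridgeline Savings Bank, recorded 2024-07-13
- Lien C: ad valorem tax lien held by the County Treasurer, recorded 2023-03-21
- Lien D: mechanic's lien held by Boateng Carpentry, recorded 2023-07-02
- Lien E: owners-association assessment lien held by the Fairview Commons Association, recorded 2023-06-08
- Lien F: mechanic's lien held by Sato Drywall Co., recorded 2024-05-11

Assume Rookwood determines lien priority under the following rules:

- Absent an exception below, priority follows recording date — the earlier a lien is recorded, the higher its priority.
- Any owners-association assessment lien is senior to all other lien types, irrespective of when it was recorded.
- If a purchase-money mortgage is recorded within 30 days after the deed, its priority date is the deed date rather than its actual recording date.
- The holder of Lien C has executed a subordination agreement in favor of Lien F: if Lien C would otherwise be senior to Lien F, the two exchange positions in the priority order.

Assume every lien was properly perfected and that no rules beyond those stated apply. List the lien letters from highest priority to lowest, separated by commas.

E, A, F, D, C, B

Adjusting effective dates: B was recorded within the 30-day window, so its effective date is the deed date 2024-06-20.
E is an owners-association assessment lien, so it outranks all other liens regardless of date.
Among the remaining liens, by effective date: A (2023-03-09), C (2023-03-21), D (2023-07-02), F (2024-05-11), B (2024-06-20).
Because C would otherwise rank above F, the subordination swaps them.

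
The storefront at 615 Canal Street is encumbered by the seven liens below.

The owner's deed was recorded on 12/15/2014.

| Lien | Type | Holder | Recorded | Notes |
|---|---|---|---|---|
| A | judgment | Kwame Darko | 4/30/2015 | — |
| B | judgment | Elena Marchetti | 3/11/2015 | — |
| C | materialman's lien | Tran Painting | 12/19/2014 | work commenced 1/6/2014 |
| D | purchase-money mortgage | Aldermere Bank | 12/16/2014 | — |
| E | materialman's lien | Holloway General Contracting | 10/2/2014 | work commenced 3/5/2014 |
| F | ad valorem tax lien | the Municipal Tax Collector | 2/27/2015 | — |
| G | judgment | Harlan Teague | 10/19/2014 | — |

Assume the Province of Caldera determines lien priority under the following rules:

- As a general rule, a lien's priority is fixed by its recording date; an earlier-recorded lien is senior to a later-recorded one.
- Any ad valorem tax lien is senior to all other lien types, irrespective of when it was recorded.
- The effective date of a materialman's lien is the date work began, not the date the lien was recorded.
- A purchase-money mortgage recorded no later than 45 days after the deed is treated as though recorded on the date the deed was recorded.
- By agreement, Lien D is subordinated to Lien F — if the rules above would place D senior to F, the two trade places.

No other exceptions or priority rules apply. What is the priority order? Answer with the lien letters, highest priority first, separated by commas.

Effective dates after the stated exceptions: C relates back to 1/6/2014 (work commenced); D's effective date is the deed date, 12/15/2014; E is treated as recorded 3/5/2014, the work-commencement date.
F is an ad valorem tax lien, so it outranks all other liens regardless of date.
Ordering the rest by effective date: C (1/6/2014), E (3/5/2014), G (10/19/2014), D (12/15/2014), B (3/11/2015), A (4/30/2015).
D already ranks below F; the subordination has no effect.

F, C, E, G, D, B, A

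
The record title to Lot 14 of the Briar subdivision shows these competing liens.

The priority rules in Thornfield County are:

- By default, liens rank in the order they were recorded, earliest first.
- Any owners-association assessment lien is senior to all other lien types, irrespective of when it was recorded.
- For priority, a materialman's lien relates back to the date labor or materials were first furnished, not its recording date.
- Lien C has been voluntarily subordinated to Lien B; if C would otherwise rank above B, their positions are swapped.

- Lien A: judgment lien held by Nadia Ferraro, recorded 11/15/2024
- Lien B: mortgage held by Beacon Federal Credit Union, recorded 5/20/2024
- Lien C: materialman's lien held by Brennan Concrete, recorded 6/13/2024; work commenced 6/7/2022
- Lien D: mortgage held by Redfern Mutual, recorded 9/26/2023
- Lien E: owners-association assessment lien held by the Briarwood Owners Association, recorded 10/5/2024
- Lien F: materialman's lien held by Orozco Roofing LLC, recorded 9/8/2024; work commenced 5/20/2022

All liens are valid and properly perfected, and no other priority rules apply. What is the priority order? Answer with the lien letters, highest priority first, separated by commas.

Effective dates: C relates back to 6/7/2022 (work commenced); F's effective date is 5/20/2022, when work began.
E is an owners-association assessment lien and takes priority over every other lien.
Among the remaining liens, by effective date: F (5/20/2022), C (6/7/2022), D (9/26/2023), B (5/20/2024), A (11/15/2024).
C is senior to B before the subordination, so the two trade places.

E, F, B, D, C, A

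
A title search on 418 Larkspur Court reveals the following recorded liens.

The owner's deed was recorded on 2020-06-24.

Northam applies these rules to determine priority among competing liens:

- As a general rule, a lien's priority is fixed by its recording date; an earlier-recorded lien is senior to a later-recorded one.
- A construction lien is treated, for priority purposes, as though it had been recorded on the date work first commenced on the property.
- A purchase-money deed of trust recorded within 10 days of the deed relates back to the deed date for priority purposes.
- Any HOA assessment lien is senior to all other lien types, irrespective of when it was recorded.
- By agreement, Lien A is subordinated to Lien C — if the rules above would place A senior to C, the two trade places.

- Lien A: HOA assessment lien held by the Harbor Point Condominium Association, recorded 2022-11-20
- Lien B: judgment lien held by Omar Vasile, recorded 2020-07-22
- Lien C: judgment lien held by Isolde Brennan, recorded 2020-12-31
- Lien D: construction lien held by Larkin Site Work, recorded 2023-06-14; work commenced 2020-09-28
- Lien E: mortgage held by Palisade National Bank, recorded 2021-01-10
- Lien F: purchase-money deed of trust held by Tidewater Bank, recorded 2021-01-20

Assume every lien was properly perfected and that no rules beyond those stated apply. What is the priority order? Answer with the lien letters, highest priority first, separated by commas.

C, B, D, A, E, F

Adjusting effective dates: D relates back to 2020-09-28 (work commenced); F missed the 10-day window (210 days after the deed), so its recording date stands.
A is an HOA assessment lien and takes priority over every other lien.
Among the remaining liens, by effective date: B (2020-07-22), D (2020-09-28), C (2020-12-31), E (2021-01-10), F (2021-01-20).
The subordination applies — A was senior to C — so A and C swap.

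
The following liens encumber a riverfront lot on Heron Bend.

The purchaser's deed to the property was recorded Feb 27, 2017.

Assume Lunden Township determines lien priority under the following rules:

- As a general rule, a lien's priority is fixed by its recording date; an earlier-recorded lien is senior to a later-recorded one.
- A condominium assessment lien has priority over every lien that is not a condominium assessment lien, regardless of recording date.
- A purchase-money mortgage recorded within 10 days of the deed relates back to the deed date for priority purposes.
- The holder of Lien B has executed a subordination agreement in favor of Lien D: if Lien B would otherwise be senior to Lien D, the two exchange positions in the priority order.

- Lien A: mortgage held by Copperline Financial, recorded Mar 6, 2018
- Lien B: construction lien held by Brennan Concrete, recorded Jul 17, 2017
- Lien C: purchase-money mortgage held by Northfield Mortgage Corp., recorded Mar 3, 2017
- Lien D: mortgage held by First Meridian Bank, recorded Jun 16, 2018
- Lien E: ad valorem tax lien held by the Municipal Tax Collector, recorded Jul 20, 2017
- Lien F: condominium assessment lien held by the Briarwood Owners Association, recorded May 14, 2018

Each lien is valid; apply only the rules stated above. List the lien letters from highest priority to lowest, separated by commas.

F, C, D, E, A, B

First, effective dates: C was recorded within the 10-day window, so its effective date is the deed date Feb 27, 2017.
F, as a condominium assessment lien, has superpriority and ranks first.
Among the remaining liens, by effective date: C (Feb 27, 2017), B (Jul 17, 2017), E (Jul 20, 2017), A (Mar 6, 2018), D (Jun 16, 2018).
B is senior to D before the subordination, so the two trade places.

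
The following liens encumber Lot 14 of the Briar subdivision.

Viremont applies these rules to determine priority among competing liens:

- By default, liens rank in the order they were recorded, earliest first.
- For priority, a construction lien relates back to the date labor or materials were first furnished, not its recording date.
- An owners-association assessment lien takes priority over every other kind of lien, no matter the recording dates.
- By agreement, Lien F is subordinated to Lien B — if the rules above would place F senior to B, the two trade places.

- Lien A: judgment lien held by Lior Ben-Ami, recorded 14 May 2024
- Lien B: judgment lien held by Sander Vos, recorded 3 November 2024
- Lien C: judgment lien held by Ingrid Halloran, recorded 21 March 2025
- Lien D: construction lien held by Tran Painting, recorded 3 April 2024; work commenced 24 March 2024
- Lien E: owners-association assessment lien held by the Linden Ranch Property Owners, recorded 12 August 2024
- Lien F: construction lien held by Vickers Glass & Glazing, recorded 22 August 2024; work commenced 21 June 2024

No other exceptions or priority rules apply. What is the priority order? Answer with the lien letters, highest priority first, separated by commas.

E, D, A, B, F, C

Effective dates after the stated exceptions: D relates back to 24 March 2024 (work commenced); F is treated as recorded 21 June 2024, the work-commencement date.
As an owners-association assessment lien, E is senior to every other lien.
Remaining liens by effective date: D (24 March 2024), A (14 May 2024), F (21 June 2024), B (3 November 2024), C (21 March 2025).
F would otherwise be senior to B, so under the subordination agreement F and B exchange positions.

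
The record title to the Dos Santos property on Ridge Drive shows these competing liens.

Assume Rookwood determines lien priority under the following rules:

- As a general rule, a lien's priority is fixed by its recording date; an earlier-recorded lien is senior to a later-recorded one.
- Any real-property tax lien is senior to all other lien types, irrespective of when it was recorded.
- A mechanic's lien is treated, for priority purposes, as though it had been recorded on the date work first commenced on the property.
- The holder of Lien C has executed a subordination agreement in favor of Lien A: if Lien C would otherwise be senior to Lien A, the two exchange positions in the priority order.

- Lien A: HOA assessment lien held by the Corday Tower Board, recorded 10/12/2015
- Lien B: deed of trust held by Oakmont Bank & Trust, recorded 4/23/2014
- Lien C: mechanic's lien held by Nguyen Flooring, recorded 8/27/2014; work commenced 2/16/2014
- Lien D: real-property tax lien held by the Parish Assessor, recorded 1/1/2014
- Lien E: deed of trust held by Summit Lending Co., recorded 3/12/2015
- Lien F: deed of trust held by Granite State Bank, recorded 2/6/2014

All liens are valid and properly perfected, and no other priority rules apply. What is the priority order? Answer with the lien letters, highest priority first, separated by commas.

Effective dates: C relates back to 2/16/2014 (work commenced).
D is a real-property tax lien, so it outranks all other liens regardless of date.
Remaining liens by effective date: F (2/6/2014), C (2/16/2014), B (4/23/2014), E (3/12/2015), A (10/12/2015).
Because C would otherwise rank above A, the subordination swaps them.

D, F, A, B, E, C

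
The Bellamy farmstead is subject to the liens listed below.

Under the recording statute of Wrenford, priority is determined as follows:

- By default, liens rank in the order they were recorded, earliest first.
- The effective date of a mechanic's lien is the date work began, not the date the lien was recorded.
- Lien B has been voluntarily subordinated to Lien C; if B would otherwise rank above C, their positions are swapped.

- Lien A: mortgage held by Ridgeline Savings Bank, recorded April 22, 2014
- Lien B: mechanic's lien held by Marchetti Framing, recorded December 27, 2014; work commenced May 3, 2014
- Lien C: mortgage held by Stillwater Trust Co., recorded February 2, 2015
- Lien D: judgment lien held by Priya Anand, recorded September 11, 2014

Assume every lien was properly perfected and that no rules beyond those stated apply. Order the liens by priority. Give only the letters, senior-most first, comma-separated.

A, C, D, B

First, effective dates: B's effective date is May 3, 2014, when work began.
By effective date, earliest first: A (April 22, 2014), B (May 3, 2014), D (September 11, 2014), C (February 2, 2015).
B is senior to C before the subordination, so the two trade places.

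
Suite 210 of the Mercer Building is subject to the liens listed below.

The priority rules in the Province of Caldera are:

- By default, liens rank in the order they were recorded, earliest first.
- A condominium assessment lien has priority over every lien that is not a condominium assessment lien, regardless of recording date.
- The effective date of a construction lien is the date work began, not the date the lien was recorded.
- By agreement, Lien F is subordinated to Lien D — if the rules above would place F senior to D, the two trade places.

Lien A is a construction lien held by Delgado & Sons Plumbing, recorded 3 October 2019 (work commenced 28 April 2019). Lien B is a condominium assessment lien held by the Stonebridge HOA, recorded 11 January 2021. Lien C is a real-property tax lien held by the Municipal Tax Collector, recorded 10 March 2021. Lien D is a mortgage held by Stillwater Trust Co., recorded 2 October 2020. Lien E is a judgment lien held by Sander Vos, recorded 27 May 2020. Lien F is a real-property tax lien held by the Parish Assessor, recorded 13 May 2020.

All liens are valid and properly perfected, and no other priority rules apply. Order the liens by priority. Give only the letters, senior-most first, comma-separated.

B, A, D, E, F, C

First, effective dates: A relates back to 28 April 2019 (work commenced).
B, as a condominium assessment lien, has superpriority and ranks first.
Ordering the rest by effective date: A (28 April 2019), F (13 May 2020), E (27 May 2020), D (2 October 2020), C (10 March 2021).
F would otherwise be senior to D, so under the subordination agreement F and D exchange positions.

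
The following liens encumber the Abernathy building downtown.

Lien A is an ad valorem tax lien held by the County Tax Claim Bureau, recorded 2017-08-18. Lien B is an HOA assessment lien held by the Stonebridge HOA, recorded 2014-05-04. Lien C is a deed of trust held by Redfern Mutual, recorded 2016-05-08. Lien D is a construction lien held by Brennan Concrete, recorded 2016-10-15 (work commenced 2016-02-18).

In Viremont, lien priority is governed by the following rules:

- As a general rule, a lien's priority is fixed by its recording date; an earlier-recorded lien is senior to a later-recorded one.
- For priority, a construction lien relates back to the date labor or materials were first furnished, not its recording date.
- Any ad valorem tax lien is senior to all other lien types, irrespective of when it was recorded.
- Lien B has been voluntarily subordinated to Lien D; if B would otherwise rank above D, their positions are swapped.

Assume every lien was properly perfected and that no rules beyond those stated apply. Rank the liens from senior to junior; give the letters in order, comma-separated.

First, effective dates: D is treated as recorded 2016-02-18, the work-commencement date.
A is an ad valorem tax lien and takes priority over every other lien.
The other liens, earliest effective date first: B (2014-05-04), D (2016-02-18), C (2016-05-08).
The subordination applies — B was senior to D — so B and D swap.

A, D, B, C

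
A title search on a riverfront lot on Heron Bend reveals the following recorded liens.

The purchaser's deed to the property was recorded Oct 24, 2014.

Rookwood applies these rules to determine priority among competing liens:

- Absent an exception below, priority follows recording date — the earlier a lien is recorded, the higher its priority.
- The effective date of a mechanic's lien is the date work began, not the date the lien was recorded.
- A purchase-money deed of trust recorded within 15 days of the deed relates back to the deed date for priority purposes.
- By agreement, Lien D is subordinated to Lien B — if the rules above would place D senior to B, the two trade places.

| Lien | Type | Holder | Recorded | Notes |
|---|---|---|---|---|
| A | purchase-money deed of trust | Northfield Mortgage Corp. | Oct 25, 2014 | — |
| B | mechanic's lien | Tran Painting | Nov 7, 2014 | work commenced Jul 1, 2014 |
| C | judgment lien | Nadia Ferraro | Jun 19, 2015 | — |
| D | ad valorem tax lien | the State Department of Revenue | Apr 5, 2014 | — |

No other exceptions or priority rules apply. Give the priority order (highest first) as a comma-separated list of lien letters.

Adjusting effective dates: A was recorded within the 15-day window, so its effective date is the deed date Oct 24, 2014; B's effective date is Jul 1, 2014, when work began.
Ordering by effective date: D (Apr 5, 2014), B (Jul 1, 2014), A (Oct 24, 2014), C (Jun 19, 2015).
The subordination applies — D was senior to B — so D and B swap.

B, D, A, C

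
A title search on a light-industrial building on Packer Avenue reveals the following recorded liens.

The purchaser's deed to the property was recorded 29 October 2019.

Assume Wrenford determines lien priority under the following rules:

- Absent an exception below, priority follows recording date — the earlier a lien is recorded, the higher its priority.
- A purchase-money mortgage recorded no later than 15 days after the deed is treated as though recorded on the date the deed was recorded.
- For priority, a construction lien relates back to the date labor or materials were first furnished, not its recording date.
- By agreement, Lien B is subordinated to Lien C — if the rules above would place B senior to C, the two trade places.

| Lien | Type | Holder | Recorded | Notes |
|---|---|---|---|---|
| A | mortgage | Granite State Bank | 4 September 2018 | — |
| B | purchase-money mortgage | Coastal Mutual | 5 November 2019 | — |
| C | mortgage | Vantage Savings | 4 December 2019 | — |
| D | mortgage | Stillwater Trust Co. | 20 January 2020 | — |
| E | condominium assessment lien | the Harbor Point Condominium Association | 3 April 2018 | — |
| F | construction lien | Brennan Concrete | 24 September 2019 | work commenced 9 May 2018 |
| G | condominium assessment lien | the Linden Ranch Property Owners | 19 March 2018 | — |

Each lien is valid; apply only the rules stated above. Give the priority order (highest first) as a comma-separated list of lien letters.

Effective dates: B relates back to the deed date 29 October 2019; F's effective date is 9 May 2018, when work began.
Sorted by effective date: G (19 March 2018), E (3 April 2018), F (9 May 2018), A (4 September 2018), B (29 October 2019), C (4 December 2019), D (20 January 2020).
The subordination applies — B was senior to C — so B and C swap.

G, E, F, A, C, B, D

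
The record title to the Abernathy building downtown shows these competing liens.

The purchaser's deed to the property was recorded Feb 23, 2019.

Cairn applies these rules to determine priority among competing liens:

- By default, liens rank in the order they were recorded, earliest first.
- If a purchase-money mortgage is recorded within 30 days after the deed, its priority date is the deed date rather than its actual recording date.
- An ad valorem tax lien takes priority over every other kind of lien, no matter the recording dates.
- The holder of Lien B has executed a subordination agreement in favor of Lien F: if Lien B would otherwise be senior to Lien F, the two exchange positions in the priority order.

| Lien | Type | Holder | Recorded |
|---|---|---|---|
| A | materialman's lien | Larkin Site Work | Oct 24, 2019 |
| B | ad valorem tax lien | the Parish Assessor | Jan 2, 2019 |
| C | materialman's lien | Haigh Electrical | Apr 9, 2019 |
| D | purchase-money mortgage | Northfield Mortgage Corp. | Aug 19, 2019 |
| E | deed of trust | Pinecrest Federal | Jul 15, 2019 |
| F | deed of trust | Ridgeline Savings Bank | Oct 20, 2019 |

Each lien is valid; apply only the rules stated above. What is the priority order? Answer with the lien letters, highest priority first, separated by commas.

Effective dates: D was recorded 177 days after the deed — beyond 30 days — so no relation-back applies.
B, as an ad valorem tax lien, has superpriority and ranks first.
Remaining liens by effective date: C (Apr 9, 2019), E (Jul 15, 2019), D (Aug 19, 2019), F (Oct 20, 2019), A (Oct 24, 2019).
Because B would otherwise rank above F, the subordination swaps them.

F, C, E, D, B, A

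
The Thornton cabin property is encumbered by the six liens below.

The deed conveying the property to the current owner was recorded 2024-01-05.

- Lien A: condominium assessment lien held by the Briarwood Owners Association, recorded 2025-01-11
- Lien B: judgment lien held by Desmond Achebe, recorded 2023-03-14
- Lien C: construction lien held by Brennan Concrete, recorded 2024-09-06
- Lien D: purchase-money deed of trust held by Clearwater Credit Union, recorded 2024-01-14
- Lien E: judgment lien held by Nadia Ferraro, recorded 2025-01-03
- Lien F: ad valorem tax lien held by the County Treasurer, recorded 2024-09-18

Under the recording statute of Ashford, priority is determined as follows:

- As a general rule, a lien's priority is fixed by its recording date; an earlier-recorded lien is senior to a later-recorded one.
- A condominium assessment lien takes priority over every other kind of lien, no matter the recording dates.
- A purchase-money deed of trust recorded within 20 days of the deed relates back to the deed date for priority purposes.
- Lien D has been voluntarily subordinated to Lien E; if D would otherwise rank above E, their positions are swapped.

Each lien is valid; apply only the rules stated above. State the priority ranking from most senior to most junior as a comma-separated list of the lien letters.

First, effective dates: D was recorded within the 20-day window, so its effective date is the deed date 2024-01-05.
As a condominium assessment lien, A is senior to every other lien.
The other liens, earliest effective date first: B (2023-03-14), D (2024-01-05), C (2024-09-06), F (2024-09-18), E (2025-01-03).
Because D would otherwise rank above E, the subordination swaps them.

A, B, E, C, F, D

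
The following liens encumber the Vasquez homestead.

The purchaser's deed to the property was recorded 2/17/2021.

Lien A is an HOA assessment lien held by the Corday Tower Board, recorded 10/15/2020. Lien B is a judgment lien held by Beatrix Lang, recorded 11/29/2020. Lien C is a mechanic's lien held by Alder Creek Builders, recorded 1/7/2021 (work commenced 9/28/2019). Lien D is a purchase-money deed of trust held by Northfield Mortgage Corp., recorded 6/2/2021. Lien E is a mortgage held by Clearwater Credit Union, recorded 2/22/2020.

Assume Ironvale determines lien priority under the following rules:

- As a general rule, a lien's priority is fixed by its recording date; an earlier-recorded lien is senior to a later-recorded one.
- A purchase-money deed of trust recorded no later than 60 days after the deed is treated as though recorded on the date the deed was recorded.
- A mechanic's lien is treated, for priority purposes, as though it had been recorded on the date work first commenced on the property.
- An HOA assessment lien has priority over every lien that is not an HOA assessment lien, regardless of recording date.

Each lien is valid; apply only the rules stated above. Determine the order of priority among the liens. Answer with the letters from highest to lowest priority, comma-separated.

A, C, E, B, D

Effective dates: C relates back to 9/28/2019 (work commenced); D was recorded 105 days after the deed — beyond 60 days — so no relation-back applies.
As an HOA assessment lien, A is senior to every other lien.
Remaining liens by effective date: C (9/28/2019), E (2/22/2020), B (11/29/2020), D (6/2/2021).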